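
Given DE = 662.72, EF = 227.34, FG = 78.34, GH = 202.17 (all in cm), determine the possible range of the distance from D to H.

The maximum is all hops collinear in one direction: 662.72 + 227.34 + 78.34 + 202.17 = 1170.57.
The longest hop is 662.72; the others sum to 507.85. Folding the others back against it leaves at least 662.72 − 507.85 = 154.87.

154.87 ≤ DH ≤ 1170.57 cm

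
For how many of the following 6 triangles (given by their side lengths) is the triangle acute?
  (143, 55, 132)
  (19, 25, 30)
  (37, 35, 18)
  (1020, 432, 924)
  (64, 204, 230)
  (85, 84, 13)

2

(143,55,132): 55²+132² = 20449 = 143² → right
(19,25,30): 19²+25² = 986 > 900 = 30² → acute
(37,35,18): 18²+35² = 1549 > 1369 = 37² → acute
(1020,432,924): 432²+924² = 1040400 = 1020² → right
(64,204,230): 64²+204² = 45712 < 52900 = 230² → obtuse
(85,84,13): 13²+84² = 7225 = 85² → right
2 of the 6 are acute.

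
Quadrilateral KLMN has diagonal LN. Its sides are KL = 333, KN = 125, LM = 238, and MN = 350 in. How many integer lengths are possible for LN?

249

From triangle KLN: 208 < LN < 458.
From triangle MLN: 112 < LN < 588.
Intersection: 208 < LN < 458, so integers 209 through 457: 249 values.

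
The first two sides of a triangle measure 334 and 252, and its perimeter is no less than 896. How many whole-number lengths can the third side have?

276

Triangle inequality: 82 < x < 586. Perimeter ≥ 896 gives x ≥ 896 − 334 − 252 = 310.
So 310 ≤ x < 586; integers 310 through 585: 276 values.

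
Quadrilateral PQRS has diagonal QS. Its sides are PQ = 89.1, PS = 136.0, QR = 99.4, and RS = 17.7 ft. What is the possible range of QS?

81.7 < QS < 117.1

From triangle PQS: |89.1 − 136.0| < QS < 89.1 + 136.0, i.e. 46.9 < QS < 225.1.
From triangle RQS: 81.7 < QS < 117.1.
Both must hold, so QS lies in the intersection.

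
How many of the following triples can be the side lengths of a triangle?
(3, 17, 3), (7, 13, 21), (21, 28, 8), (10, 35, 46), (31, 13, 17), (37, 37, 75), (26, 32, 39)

2

(3,3,17): 3+3 ≤ 17 → not valid
(7,13,21): 7+13 ≤ 21 → not valid
(8,21,28): 8+21 > 28 → valid
(10,35,46): 10+35 ≤ 46 → not valid
(13,17,31): 13+17 ≤ 31 → not valid
(37,37,75): 37+37 ≤ 75 → not valid
(26,32,39): 26+32 > 39 → valid
2 of the 7 triples form a triangle.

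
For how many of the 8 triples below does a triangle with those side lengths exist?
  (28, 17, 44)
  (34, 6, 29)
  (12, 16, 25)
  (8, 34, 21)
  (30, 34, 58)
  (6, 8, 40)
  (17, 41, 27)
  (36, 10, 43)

6

(17,28,44): 17+28 > 44 → valid
(6,29,34): 6+29 > 34 → valid
(12,16,25): 12+16 > 25 → valid
(8,21,34): 8+21 ≤ 34 → not valid
(30,34,58): 30+34 > 58 → valid
(6,8,40): 6+8 ≤ 40 → not valid
(17,27,41): 17+27 > 41 → valid
(10,36,43): 10+36 > 43 → valid
6 of the 8 triples form a triangle.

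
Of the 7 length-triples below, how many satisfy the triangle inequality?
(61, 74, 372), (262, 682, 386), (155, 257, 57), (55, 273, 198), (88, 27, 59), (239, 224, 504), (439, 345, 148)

(61,74,372): 61+74 ≤ 372 → not valid
(262,386,682): 262+386 ≤ 682 → not valid
(57,155,257): 57+155 ≤ 257 → not valid
(55,198,273): 55+198 ≤ 273 → not valid
(27,59,88): 27+59 ≤ 88 → not valid
(224,239,504): 224+239 ≤ 504 → not valid
(148,345,439): 148+345 > 439 → valid
1 of the 7 triples forms a triangle.

1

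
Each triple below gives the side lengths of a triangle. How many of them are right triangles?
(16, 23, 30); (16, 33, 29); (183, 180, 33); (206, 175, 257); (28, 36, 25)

1

(16,23,30): 16²+23² = 785 < 900 = 30² → obtuse
(16,33,29): 16²+29² = 1097 > 1089 = 33² → acute
(183,180,33): 33²+180² = 33489 = 183² → right
(206,175,257): 175²+206² = 73061 > 66049 = 257² → acute
(28,36,25): 25²+28² = 1409 > 1296 = 36² → acute
1 of the 5 is right.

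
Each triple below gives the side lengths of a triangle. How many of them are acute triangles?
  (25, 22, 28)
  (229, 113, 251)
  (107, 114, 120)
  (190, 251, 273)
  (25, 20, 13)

(25,22,28): 22²+25² = 1109 > 784 = 28² → acute
(229,113,251): 113²+229² = 65210 > 63001 = 251² → acute
(107,114,120): 107²+114² = 24445 > 14400 = 120² → acute
(190,251,273): 190²+251² = 99101 > 74529 = 273² → acute
(25,20,13): 13²+20² = 569 < 625 = 25² → obtuse
4 of the 5 are acute.

4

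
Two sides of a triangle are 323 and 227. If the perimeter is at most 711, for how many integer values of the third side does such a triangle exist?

Triangle inequality: 96 < x < 550. Perimeter ≤ 711 gives x ≤ 711 − 323 − 227 = 161.
So 96 < x ≤ 161; integers 97 through 161: 65 values.

65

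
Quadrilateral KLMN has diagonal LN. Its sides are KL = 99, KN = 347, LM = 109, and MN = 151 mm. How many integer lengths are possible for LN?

From triangle KLN: 248 < LN < 446.
From triangle MLN: 42 < LN < 260.
Intersection: 248 < LN < 260, so integers 249 through 259: 11 values.

11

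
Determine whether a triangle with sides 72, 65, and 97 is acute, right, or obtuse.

Compare the square of the longest side to the sum of squares of the other two: 65² + 72² = 9409 = 97².

right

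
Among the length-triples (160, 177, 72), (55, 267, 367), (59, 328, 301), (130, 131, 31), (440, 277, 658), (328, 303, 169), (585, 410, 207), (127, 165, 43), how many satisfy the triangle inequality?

7

(72,160,177): 72+160 > 177 → valid
(55,267,367): 55+267 ≤ 367 → not valid
(59,301,328): 59+301 > 328 → valid
(31,130,131): 31+130 > 131 → valid
(277,440,658): 277+440 > 658 → valid
(169,303,328): 169+303 > 328 → valid
(207,410,585): 207+410 > 585 → valid
(43,127,165): 43+127 > 165 → valid
7 of the 8 triples form a triangle.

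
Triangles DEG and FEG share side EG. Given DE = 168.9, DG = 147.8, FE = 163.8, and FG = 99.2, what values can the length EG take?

From triangle DEG: |168.9 − 147.8| < EG < 168.9 + 147.8, i.e. 21.1 < EG < 316.7.
From triangle FEG: 64.6 < EG < 263.0.
Both must hold, so EG lies in the intersection.

64.6 < EG < 263.0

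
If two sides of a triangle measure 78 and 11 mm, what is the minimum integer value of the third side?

68

The third side must be strictly greater than |78 − 11| = 67.
The smallest integer above 67 is 68.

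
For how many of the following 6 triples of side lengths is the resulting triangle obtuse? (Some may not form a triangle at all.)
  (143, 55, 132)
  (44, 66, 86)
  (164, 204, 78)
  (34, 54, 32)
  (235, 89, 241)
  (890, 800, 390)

3

(143,55,132): 55²+132² = 20449 = 143² → right
(44,66,86): 44²+66² = 6292 < 7396 = 86² → obtuse
(164,204,78): 78²+164² = 32980 < 41616 = 204² → obtuse
(34,54,32): 32²+34² = 2180 < 2916 = 54² → obtuse
(235,89,241): 89²+235² = 63146 > 58081 = 241² → acute
(890,800,390): 390²+800² = 792100 = 890² → right
3 of the 6 are obtuse.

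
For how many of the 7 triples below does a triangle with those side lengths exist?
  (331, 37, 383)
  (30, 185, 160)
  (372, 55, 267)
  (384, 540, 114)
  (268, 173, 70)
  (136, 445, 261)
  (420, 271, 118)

(37,331,383): 37+331 ≤ 383 → not valid
(30,160,185): 30+160 > 185 → valid
(55,267,372): 55+267 ≤ 372 → not valid
(114,384,540): 114+384 ≤ 540 → not valid
(70,173,268): 70+173 ≤ 268 → not valid
(136,261,445): 136+261 ≤ 445 → not valid
(118,271,420): 118+271 ≤ 420 → not valid
1 of the 7 triples forms a triangle.

1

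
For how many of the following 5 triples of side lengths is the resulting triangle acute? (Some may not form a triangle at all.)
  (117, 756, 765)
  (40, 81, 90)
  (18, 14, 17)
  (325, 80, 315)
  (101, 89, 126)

(117,756,765): 117²+756² = 585225 = 765² → right
(40,81,90): 40²+81² = 8161 > 8100 = 90² → acute
(18,14,17): 14²+17² = 485 > 324 = 18² → acute
(325,80,315): 80²+315² = 105625 = 325² → right
(101,89,126): 89²+101² = 18122 > 15876 = 126² → acute
3 of the 5 are acute.

3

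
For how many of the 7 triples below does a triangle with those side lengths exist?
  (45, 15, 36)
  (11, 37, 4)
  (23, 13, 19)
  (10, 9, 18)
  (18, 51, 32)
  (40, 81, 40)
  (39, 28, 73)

3

(15,36,45): 15+36 > 45 → valid
(4,11,37): 4+11 ≤ 37 → not valid
(13,19,23): 13+19 > 23 → valid
(9,10,18): 9+10 > 18 → valid
(18,32,51): 18+32 ≤ 51 → not valid
(40,40,81): 40+40 ≤ 81 → not valid
(28,39,73): 28+39 ≤ 73 → not valid
3 of the 7 triples form a triangle.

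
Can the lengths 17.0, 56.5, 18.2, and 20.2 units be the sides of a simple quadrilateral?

No

For a quadrilateral, each side must be shorter than the sum of the others.
Here the longest side is 56.5, but the remaining 3 sides sum to only 55.4.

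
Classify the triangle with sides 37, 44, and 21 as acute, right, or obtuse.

obtuse

Compare the square of the longest side to the sum of squares of the other two: 21² + 37² = 1810 < 1936 = 44².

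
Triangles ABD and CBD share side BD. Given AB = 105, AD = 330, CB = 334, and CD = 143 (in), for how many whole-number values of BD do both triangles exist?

From triangle ABD: 225 < BD < 435.
From triangle CBD: 191 < BD < 477.
Intersection: 225 < BD < 435, so integers 226 through 434: 209 values.

209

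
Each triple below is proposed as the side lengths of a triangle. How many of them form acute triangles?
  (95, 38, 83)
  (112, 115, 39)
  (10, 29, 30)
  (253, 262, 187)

3

(95,38,83): 38²+83² = 8333 < 9025 = 95² → obtuse
(112,115,39): 39²+112² = 14065 > 13225 = 115² → acute
(10,29,30): 10²+29² = 941 > 900 = 30² → acute
(253,262,187): 187²+253² = 98978 > 68644 = 262² → acute
3 of the 4 are acute.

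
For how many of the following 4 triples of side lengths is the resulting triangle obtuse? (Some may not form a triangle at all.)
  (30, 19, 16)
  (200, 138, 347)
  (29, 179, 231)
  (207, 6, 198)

(30,19,16): 16²+19² = 617 < 900 = 30² → obtuse
(200,138,347): 138+200 ≤ 347, not a triangle
(29,179,231): 29+179 ≤ 231, not a triangle
(207,6,198): 6+198 ≤ 207, not a triangle
1 of the 4 is obtuse.

1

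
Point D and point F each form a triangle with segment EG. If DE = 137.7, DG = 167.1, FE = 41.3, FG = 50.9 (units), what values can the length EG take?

29.4 < EG < 92.2

From triangle DEG: |137.7 − 167.1| < EG < 137.7 + 167.1, i.e. 29.4 < EG < 304.8.
From triangle FEG: 9.6 < EG < 92.2.
Both must hold, so EG lies in the intersection.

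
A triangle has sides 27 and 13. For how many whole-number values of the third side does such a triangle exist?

25

The third side lies in the open interval (14, 40).
Integers from 15 to 39 inclusive: 39 − 15 + 1 = 25.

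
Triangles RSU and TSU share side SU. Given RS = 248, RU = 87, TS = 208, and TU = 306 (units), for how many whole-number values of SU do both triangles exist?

173

From triangle RSU: 161 < SU < 335.
From triangle TSU: 98 < SU < 514.
Intersection: 161 < SU < 335, so integers 162 through 334: 173 values.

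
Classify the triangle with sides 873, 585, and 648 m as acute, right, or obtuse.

right

Compare the square of the longest side to the sum of squares of the other two: 585² + 648² = 762129 = 873².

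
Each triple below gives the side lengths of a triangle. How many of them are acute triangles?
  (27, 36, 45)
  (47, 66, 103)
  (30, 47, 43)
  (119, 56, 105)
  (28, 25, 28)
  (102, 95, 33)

(27,36,45): 27²+36² = 2025 = 45² → right
(47,66,103): 47²+66² = 6565 < 10609 = 103² → obtuse
(30,47,43): 30²+43² = 2749 > 2209 = 47² → acute
(119,56,105): 56²+105² = 14161 = 119² → right
(28,25,28): 25²+28² = 1409 > 784 = 28² → acute
(102,95,33): 33²+95² = 10114 < 10404 = 102² → obtuse
2 of the 6 are acute.

2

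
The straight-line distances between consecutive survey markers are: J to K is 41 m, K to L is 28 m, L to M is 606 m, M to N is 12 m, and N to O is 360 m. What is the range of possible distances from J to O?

165 ≤ JO ≤ 1047 m

The maximum is all hops collinear in one direction: 41 + 28 + 606 + 12 + 360 = 1047.
The longest hop is 606; the others sum to 441. Folding the others back against it leaves at least 606 − 441 = 165.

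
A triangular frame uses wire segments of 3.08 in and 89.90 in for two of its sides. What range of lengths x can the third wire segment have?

86.82 < x < 92.98

By the triangle inequality, x must be less than 3.08 + 89.90 = 92.98 and greater than |3.08 − 89.90| = 86.82.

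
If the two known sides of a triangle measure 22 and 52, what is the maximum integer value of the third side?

The third side must be strictly less than 22 + 52 = 74.
The largest integer below 74 is 73.

73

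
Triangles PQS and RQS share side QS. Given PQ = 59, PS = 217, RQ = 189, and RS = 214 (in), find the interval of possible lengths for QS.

From triangle PQS: |59 − 217| < QS < 59 + 217, i.e. 158 < QS < 276.
From triangle RQS: 25 < QS < 403.
Both must hold, so QS lies in the intersection.

158 < QS < 276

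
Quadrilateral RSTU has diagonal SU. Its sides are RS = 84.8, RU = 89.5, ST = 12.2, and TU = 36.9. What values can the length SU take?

24.7 < SU < 49.1

From triangle RSU: |84.8 − 89.5| < SU < 84.8 + 89.5, i.e. 4.7 < SU < 174.3.
From triangle TSU: 24.7 < SU < 49.1.
Both must hold, so SU lies in the intersection.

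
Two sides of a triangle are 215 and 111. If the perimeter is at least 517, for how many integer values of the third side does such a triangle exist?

135

Triangle inequality: 104 < x < 326. Perimeter ≥ 517 gives x ≥ 517 − 215 − 111 = 191.
So 191 ≤ x < 326; integers 191 through 325: 135 values.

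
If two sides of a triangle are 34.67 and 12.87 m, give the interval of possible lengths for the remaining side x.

By the triangle inequality, x must be less than 34.67 + 12.87 = 47.54 and greater than |34.67 − 12.87| = 21.80.

21.80 < x < 47.54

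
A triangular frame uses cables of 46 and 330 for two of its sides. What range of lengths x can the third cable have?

284 < x < 376

By the triangle inequality, x must be less than 46 + 330 = 376 and greater than |46 − 330| = 284.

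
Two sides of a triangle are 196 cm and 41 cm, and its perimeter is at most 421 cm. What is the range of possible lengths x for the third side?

155 < x ≤ 184 cm

Triangle inequality alone gives 155 < x < 237.
The perimeter condition gives x ≤ 421 − 196 − 41 = 184.
Intersecting the two: 155 < x ≤ 184.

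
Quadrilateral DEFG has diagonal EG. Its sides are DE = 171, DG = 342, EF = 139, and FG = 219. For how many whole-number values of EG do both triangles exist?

From triangle DEG: 171 < EG < 513.
From triangle FEG: 80 < EG < 358.
Intersection: 171 < EG < 358, so integers 172 through 357: 186 values.

186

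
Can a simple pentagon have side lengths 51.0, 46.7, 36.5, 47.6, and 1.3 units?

A pentagon exists iff every side is shorter than the sum of the others — equivalently, the longest side is less than the sum of the rest.
Longest side 51.0 < 132.1 (sum of the remaining 4), so yes.

Yes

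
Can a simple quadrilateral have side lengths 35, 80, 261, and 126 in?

For a quadrilateral, each side must be shorter than the sum of the others.
Here the longest side is 261, but the remaining 3 sides sum to only 241.

No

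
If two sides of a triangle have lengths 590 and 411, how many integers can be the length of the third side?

The third side lies in the open interval (179, 1001).
Integers from 180 to 1000 inclusive: 1000 − 180 + 1 = 821.

821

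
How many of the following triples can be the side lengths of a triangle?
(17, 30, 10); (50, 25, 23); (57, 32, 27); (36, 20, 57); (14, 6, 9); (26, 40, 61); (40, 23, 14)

(10,17,30): 10+17 ≤ 30 → not valid
(23,25,50): 23+25 ≤ 50 → not valid
(27,32,57): 27+32 > 57 → valid
(20,36,57): 20+36 ≤ 57 → not valid
(6,9,14): 6+9 > 14 → valid
(26,40,61): 26+40 > 61 → valid
(14,23,40): 14+23 ≤ 40 → not valid
3 of the 7 triples form a triangle.

3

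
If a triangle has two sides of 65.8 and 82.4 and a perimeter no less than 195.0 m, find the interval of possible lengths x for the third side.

46.8 ≤ x < 148.2

Triangle inequality alone gives 16.6 < x < 148.2.
The perimeter condition gives x ≥ 195.0 − 65.8 − 82.4 = 46.8.
Intersecting the two: 46.8 ≤ x < 148.2.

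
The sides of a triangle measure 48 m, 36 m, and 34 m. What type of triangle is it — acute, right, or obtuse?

acute

Compare the square of the longest side to the sum of squares of the other two: 34² + 36² = 2452 > 2304 = 48².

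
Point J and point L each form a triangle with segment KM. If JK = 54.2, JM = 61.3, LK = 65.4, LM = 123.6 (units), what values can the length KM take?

58.2 < KM < 115.5

From triangle JKM: |54.2 − 61.3| < KM < 54.2 + 61.3, i.e. 7.1 < KM < 115.5.
From triangle LKM: 58.2 < KM < 189.0.
Both must hold, so KM lies in the intersection.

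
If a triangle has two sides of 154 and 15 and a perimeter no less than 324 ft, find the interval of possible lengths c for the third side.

155 ≤ c < 169

Triangle inequality alone gives 139 < c < 169.
The perimeter condition gives c ≥ 324 − 154 − 15 = 155.
Intersecting the two: 155 ≤ c < 169.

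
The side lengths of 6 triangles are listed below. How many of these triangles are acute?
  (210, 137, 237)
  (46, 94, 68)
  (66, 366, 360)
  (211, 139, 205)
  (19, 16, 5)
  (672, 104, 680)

2

(210,137,237): 137²+210² = 62869 > 56169 = 237² → acute
(46,94,68): 46²+68² = 6740 < 8836 = 94² → obtuse
(66,366,360): 66²+360² = 133956 = 366² → right
(211,139,205): 139²+205² = 61346 > 44521 = 211² → acute
(19,16,5): 5²+16² = 281 < 361 = 19² → obtuse
(672,104,680): 104²+672² = 462400 = 680² → right
2 of the 6 are acute.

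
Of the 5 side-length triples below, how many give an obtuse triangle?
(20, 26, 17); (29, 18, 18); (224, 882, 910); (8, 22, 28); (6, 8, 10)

2

(20,26,17): 17²+20² = 689 > 676 = 26² → acute
(29,18,18): 18²+18² = 648 < 841 = 29² → obtuse
(224,882,910): 224²+882² = 828100 = 910² → right
(8,22,28): 8²+22² = 548 < 784 = 28² → obtuse
(6,8,10): 6²+8² = 100 = 10² → right
2 of the 5 are obtuse.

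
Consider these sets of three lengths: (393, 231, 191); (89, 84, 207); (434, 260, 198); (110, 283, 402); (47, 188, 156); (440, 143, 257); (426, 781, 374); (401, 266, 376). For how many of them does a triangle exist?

(191,231,393): 191+231 > 393 → valid
(84,89,207): 84+89 ≤ 207 → not valid
(198,260,434): 198+260 > 434 → valid
(110,283,402): 110+283 ≤ 402 → not valid
(47,156,188): 47+156 > 188 → valid
(143,257,440): 143+257 ≤ 440 → not valid
(374,426,781): 374+426 > 781 → valid
(266,376,401): 266+376 > 401 → valid
5 of the 8 triples form a triangle.

5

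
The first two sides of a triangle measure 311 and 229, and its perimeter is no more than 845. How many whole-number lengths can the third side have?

223

Triangle inequality: 82 < x < 540. Perimeter ≤ 845 gives x ≤ 845 − 311 − 229 = 305.
So 82 < x ≤ 305; integers 83 through 305: 223 values.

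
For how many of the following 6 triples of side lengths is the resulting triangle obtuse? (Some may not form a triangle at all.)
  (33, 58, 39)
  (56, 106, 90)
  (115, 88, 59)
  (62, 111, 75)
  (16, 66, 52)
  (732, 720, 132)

4

(33,58,39): 33²+39² = 2610 < 3364 = 58² → obtuse
(56,106,90): 56²+90² = 11236 = 106² → right
(115,88,59): 59²+88² = 11225 < 13225 = 115² → obtuse
(62,111,75): 62²+75² = 9469 < 12321 = 111² → obtuse
(16,66,52): 16²+52² = 2960 < 4356 = 66² → obtuse
(732,720,132): 132²+720² = 535824 = 732² → right
4 of the 6 are obtuse.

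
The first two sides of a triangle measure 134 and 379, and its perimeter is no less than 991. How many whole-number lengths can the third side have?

Triangle inequality: 245 < x < 513. Perimeter ≥ 991 gives x ≥ 991 − 134 − 379 = 478.
So 478 ≤ x < 513; integers 478 through 512: 35 values.

35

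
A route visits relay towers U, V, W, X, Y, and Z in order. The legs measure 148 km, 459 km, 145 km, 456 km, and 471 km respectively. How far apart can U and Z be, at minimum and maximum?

0 ≤ UZ ≤ 1679 km

The maximum is all hops collinear in one direction: 148 + 459 + 145 + 456 + 471 = 1679.
The longest hop is 471; the others sum to 1208. Since 471 ≤ 1208, the path can fold back on itself completely, so the minimum distance is 0.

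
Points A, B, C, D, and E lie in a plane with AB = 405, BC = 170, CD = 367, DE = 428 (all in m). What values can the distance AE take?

The maximum is all hops collinear in one direction: 405 + 170 + 367 + 428 = 1370.
The longest hop is 428; the others sum to 942. Since 428 ≤ 942, the path can fold back on itself completely, so the minimum distance is 0.

0 ≤ AE ≤ 1370 m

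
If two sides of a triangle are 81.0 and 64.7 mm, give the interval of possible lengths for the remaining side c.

By the triangle inequality, c must be less than 81.0 + 64.7 = 145.7 and greater than |81.0 − 64.7| = 16.3.

16.3 < c < 145.7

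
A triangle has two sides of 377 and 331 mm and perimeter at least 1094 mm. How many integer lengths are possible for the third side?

Triangle inequality: 46 < x < 708. Perimeter ≥ 1094 gives x ≥ 1094 − 377 − 331 = 386.
So 386 ≤ x < 708; integers 386 through 707: 322 values.

322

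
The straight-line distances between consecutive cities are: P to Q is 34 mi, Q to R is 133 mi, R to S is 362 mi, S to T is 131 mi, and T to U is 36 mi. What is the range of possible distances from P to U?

The maximum is all hops collinear in one direction: 34 + 133 + 362 + 131 + 36 = 696.
The longest hop is 362; the others sum to 334. Folding the others back against it leaves at least 362 − 334 = 28.

28 ≤ PU ≤ 696 mi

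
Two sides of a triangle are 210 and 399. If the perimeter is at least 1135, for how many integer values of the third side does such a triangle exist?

83

Triangle inequality: 189 < x < 609. Perimeter ≥ 1135 gives x ≥ 1135 − 210 − 399 = 526.
So 526 ≤ x < 609; integers 526 through 608: 83 values.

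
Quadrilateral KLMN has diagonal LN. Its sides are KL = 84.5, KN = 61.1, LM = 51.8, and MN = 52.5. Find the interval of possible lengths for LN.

23.4 < LN < 104.3

From triangle KLN: |84.5 − 61.1| < LN < 84.5 + 61.1, i.e. 23.4 < LN < 145.6.
From triangle MLN: 0.7 < LN < 104.3.
Both must hold, so LN lies in the intersection.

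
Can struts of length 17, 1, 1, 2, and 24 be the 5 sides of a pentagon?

No

For a pentagon, each side must be shorter than the sum of the others.
Here the longest side is 24, but the remaining 4 sides sum to only 21.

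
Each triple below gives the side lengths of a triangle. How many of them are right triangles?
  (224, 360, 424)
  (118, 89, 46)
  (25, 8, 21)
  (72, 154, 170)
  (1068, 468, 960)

3

(224,360,424): 224²+360² = 179776 = 424² → right
(118,89,46): 46²+89² = 10037 < 13924 = 118² → obtuse
(25,8,21): 8²+21² = 505 < 625 = 25² → obtuse
(72,154,170): 72²+154² = 28900 = 170² → right
(1068,468,960): 468²+960² = 1140624 = 1068² → right
3 of the 5 are right.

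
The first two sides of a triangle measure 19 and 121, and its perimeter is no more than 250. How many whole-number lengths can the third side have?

Triangle inequality: 102 < x < 140. Perimeter ≤ 250 gives x ≤ 250 − 19 − 121 = 110.
So 102 < x ≤ 110; integers 103 through 110: 8 values.

8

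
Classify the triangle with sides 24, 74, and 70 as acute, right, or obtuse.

right

Compare the square of the longest side to the sum of squares of the other two: 24² + 70² = 5476 = 74².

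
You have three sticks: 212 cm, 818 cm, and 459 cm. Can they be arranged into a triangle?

No

The longest side is 818, but the other two sum to only 671.
671 < 818, so the triangle inequality fails.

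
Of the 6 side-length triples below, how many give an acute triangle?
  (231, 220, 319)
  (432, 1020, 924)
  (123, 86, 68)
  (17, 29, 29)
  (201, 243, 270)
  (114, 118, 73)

(231,220,319): 220²+231² = 101761 = 319² → right
(432,1020,924): 432²+924² = 1040400 = 1020² → right
(123,86,68): 68²+86² = 12020 < 15129 = 123² → obtuse
(17,29,29): 17²+29² = 1130 > 841 = 29² → acute
(201,243,270): 201²+243² = 99450 > 72900 = 270² → acute
(114,118,73): 73²+114² = 18325 > 13924 = 118² → acute
3 of the 6 are acute.

3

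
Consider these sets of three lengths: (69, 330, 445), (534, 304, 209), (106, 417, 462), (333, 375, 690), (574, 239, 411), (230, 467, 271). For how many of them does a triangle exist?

4

(69,330,445): 69+330 ≤ 445 → not valid
(209,304,534): 209+304 ≤ 534 → not valid
(106,417,462): 106+417 > 462 → valid
(333,375,690): 333+375 > 690 → valid
(239,411,574): 239+411 > 574 → valid
(230,271,467): 230+271 > 467 → valid
4 of the 6 triples form a triangle.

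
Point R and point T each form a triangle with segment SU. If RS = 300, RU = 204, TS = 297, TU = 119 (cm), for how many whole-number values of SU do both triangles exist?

237

From triangle RSU: 96 < SU < 504.
From triangle TSU: 178 < SU < 416.
Intersection: 178 < SU < 416, so integers 179 through 415: 237 values.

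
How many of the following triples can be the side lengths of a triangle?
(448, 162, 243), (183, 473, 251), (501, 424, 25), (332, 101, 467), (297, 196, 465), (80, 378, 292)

(162,243,448): 162+243 ≤ 448 → not valid
(183,251,473): 183+251 ≤ 473 → not valid
(25,424,501): 25+424 ≤ 501 → not valid
(101,332,467): 101+332 ≤ 467 → not valid
(196,297,465): 196+297 > 465 → valid
(80,292,378): 80+292 ≤ 378 → not valid
1 of the 6 triples forms a triangle.

1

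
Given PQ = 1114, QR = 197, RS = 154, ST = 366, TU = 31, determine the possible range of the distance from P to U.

The maximum is all hops collinear in one direction: 1114 + 197 + 154 + 366 + 31 = 1862.
The longest hop is 1114; the others sum to 748. Folding the others back against it leaves at least 1114 − 748 = 366.

366 ≤ PU ≤ 1862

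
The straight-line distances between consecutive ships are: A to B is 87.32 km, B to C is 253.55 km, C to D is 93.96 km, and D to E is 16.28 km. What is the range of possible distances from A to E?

The maximum is all hops collinear in one direction: 87.32 + 253.55 + 93.96 + 16.28 = 451.11.
The longest hop is 253.55; the others sum to 197.56. Folding the others back against it leaves at least 253.55 − 197.56 = 55.99.

55.99 ≤ AE ≤ 451.11 km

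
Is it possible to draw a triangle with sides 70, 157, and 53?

No

The longest side is 157, but the other two sum to only 123.
123 < 157, so the triangle inequality fails.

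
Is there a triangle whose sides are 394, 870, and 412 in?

The longest side is 870, but the other two sum to only 806.
806 < 870, so the triangle inequality fails.

No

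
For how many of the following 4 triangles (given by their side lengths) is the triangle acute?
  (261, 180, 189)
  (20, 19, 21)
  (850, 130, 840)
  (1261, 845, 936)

1

(261,180,189): 180²+189² = 68121 = 261² → right
(20,19,21): 19²+20² = 761 > 441 = 21² → acute
(850,130,840): 130²+840² = 722500 = 850² → right
(1261,845,936): 845²+936² = 1590121 = 1261² → right
1 of the 4 is acute.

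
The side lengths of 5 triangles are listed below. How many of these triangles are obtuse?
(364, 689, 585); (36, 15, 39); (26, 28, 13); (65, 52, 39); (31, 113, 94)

1

(364,689,585): 364²+585² = 474721 = 689² → right
(36,15,39): 15²+36² = 1521 = 39² → right
(26,28,13): 13²+26² = 845 > 784 = 28² → acute
(65,52,39): 39²+52² = 4225 = 65² → right
(31,113,94): 31²+94² = 9797 < 12769 = 113² → obtuse
1 of the 5 is obtuse.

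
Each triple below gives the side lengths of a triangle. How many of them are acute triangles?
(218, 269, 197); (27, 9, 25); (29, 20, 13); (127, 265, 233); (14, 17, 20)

3

(218,269,197): 197²+218² = 86333 > 72361 = 269² → acute
(27,9,25): 9²+25² = 706 < 729 = 27² → obtuse
(29,20,13): 13²+20² = 569 < 841 = 29² → obtuse
(127,265,233): 127²+233² = 70418 > 70225 = 265² → acute
(14,17,20): 14²+17² = 485 > 400 = 20² → acute
3 of the 5 are acute.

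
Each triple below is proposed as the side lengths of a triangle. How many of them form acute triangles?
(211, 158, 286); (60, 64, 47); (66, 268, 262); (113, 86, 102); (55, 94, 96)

(211,158,286): 158²+211² = 69485 < 81796 = 286² → obtuse
(60,64,47): 47²+60² = 5809 > 4096 = 64² → acute
(66,268,262): 66²+262² = 73000 > 71824 = 268² → acute
(113,86,102): 86²+102² = 17800 > 12769 = 113² → acute
(55,94,96): 55²+94² = 11861 > 9216 = 96² → acute
4 of the 5 are acute.

4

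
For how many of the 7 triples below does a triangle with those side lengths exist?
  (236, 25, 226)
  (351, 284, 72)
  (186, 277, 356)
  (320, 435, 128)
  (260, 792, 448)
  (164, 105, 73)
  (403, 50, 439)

6

(25,226,236): 25+226 > 236 → valid
(72,284,351): 72+284 > 351 → valid
(186,277,356): 186+277 > 356 → valid
(128,320,435): 128+320 > 435 → valid
(260,448,792): 260+448 ≤ 792 → not valid
(73,105,164): 73+105 > 164 → valid
(50,403,439): 50+403 > 439 → valid
6 of the 7 triples form a triangle.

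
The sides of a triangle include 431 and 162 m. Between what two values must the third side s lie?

By the triangle inequality, s must be less than 431 + 162 = 593 and greater than |431 − 162| = 269.

269 < s < 593 (m)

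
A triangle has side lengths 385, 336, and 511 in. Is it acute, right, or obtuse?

Compare the square of the longest side to the sum of squares of the other two: 336² + 385² = 261121 = 511².

right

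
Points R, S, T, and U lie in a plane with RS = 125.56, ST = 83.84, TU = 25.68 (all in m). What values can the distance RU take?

The maximum is all hops collinear in one direction: 125.56 + 83.84 + 25.68 = 235.08.
The longest hop is 125.56; the others sum to 109.52. Folding the others back against it leaves at least 125.56 − 109.52 = 16.04.

16.04 ≤ RU ≤ 235.08 m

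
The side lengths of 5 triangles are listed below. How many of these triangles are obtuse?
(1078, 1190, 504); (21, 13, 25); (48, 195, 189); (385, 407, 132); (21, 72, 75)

1

(1078,1190,504): 504²+1078² = 1416100 = 1190² → right
(21,13,25): 13²+21² = 610 < 625 = 25² → obtuse
(48,195,189): 48²+189² = 38025 = 195² → right
(385,407,132): 132²+385² = 165649 = 407² → right
(21,72,75): 21²+72² = 5625 = 75² → right
1 of the 5 is obtuse.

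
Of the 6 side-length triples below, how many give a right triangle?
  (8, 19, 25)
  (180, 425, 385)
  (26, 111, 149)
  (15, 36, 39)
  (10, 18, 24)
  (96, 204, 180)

(8,19,25): 8²+19² = 425 < 625 = 25² → obtuse
(180,425,385): 180²+385² = 180625 = 425² → right
(26,111,149): 26+111 ≤ 149, not a triangle
(15,36,39): 15²+36² = 1521 = 39² → right
(10,18,24): 10²+18² = 424 < 576 = 24² → obtuse
(96,204,180): 96²+180² = 41616 = 204² → right
3 of the 6 are right.

3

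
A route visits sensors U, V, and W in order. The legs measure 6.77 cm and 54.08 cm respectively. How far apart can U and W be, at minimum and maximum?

By the triangle inequality, |6.77 − 54.08| ≤ UW ≤ 6.77 + 54.08.

47.31 ≤ UW ≤ 60.85 cm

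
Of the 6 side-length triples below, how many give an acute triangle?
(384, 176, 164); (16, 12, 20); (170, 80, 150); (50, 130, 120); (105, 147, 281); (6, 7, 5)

(384,176,164): 164+176 ≤ 384, not a triangle
(16,12,20): 12²+16² = 400 = 20² → right
(170,80,150): 80²+150² = 28900 = 170² → right
(50,130,120): 50²+120² = 16900 = 130² → right
(105,147,281): 105+147 ≤ 281, not a triangle
(6,7,5): 5²+6² = 61 > 49 = 7² → acute
1 of the 6 is acute.

1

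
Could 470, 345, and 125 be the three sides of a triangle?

The two shorter sides sum to 470, exactly equal to the longest side 470.
That gives only a degenerate (flat) triangle — the inequality must be strict.

No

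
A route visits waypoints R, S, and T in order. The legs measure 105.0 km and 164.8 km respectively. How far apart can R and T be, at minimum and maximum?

By the triangle inequality, |105.0 − 164.8| ≤ RT ≤ 105.0 + 164.8.

59.8 ≤ RT ≤ 269.8 km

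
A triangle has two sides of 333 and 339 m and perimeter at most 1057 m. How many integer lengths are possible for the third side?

379

Triangle inequality: 6 < x < 672. Perimeter ≤ 1057 gives x ≤ 1057 − 333 − 339 = 385.
So 6 < x ≤ 385; integers 7 through 385: 379 values.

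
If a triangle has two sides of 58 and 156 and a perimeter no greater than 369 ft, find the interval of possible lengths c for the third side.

98 < c ≤ 155

Triangle inequality alone gives 98 < c < 214.
The perimeter condition gives c ≤ 369 − 58 − 156 = 155.
Intersecting the two: 98 < c ≤ 155.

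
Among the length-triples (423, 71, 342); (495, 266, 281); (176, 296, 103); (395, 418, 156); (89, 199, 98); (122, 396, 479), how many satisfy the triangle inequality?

(71,342,423): 71+342 ≤ 423 → not valid
(266,281,495): 266+281 > 495 → valid
(103,176,296): 103+176 ≤ 296 → not valid
(156,395,418): 156+395 > 418 → valid
(89,98,199): 89+98 ≤ 199 → not valid
(122,396,479): 122+396 > 479 → valid
3 of the 6 triples form a triangle.

3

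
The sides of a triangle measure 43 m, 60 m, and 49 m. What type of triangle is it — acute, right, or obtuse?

Compare the square of the longest side to the sum of squares of the other two: 43² + 49² = 4250 > 3600 = 60².

acute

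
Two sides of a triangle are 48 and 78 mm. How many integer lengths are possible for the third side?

95

The third side lies in the open interval (30, 126).
Integers from 31 to 125 inclusive: 125 − 31 + 1 = 95.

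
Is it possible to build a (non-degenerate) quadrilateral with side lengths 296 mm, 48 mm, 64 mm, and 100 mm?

For a quadrilateral, each side must be shorter than the sum of the others.
Here the longest side is 296, but the remaining 3 sides sum to only 212.

No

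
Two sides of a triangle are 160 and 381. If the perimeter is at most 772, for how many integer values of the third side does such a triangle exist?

10

Triangle inequality: 221 < x < 541. Perimeter ≤ 772 gives x ≤ 772 − 160 − 381 = 231.
So 221 < x ≤ 231; integers 222 through 231: 10 values.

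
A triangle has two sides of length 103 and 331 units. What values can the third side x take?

By the triangle inequality, x must be less than 103 + 331 = 434 and greater than |103 − 331| = 228.

228 < x < 434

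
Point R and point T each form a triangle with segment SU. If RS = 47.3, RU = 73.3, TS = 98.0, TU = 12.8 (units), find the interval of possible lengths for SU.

From triangle RSU: |47.3 − 73.3| < SU < 47.3 + 73.3, i.e. 26.0 < SU < 120.6.
From triangle TSU: 85.2 < SU < 110.8.
Both must hold, so SU lies in the intersection.

85.2 < SU < 110.8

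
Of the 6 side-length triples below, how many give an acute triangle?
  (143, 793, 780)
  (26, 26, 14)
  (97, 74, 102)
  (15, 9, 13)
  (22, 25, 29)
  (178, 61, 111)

(143,793,780): 143²+780² = 628849 = 793² → right
(26,26,14): 14²+26² = 872 > 676 = 26² → acute
(97,74,102): 74²+97² = 14885 > 10404 = 102² → acute
(15,9,13): 9²+13² = 250 > 225 = 15² → acute
(22,25,29): 22²+25² = 1109 > 841 = 29² → acute
(178,61,111): 61+111 ≤ 178, not a triangle
4 of the 6 are acute.

4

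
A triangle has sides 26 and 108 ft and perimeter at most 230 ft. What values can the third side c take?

82 < c ≤ 96

Triangle inequality alone gives 82 < c < 134.
The perimeter condition gives c ≤ 230 − 26 − 108 = 96.
Intersecting the two: 82 < c ≤ 96.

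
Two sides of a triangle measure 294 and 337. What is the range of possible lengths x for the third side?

By the triangle inequality, x must be less than 294 + 337 = 631 and greater than |294 − 337| = 43.

43 < x < 631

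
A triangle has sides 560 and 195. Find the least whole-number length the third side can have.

366

The third side must be strictly greater than |560 − 195| = 365.
The smallest integer above 365 is 366.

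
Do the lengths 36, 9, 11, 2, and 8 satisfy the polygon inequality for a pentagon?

No

For a pentagon, each side must be shorter than the sum of the others.
Here the longest side is 36, but the remaining 4 sides sum to only 30.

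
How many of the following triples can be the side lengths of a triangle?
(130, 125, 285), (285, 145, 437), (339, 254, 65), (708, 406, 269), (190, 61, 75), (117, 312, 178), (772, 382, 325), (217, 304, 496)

(125,130,285): 125+130 ≤ 285 → not valid
(145,285,437): 145+285 ≤ 437 → not valid
(65,254,339): 65+254 ≤ 339 → not valid
(269,406,708): 269+406 ≤ 708 → not valid
(61,75,190): 61+75 ≤ 190 → not valid
(117,178,312): 117+178 ≤ 312 → not valid
(325,382,772): 325+382 ≤ 772 → not valid
(217,304,496): 217+304 > 496 → valid
1 of the 8 triples forms a triangle.

1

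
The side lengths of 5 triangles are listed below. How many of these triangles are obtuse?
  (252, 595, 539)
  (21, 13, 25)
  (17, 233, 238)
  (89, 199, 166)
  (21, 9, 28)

4

(252,595,539): 252²+539² = 354025 = 595² → right
(21,13,25): 13²+21² = 610 < 625 = 25² → obtuse
(17,233,238): 17²+233² = 54578 < 56644 = 238² → obtuse
(89,199,166): 89²+166² = 35477 < 39601 = 199² → obtuse
(21,9,28): 9²+21² = 522 < 784 = 28² → obtuse
4 of the 5 are obtuse.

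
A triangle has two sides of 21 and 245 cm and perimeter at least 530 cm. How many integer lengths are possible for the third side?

Triangle inequality: 224 < x < 266. Perimeter ≥ 530 gives x ≥ 530 − 21 − 245 = 264.
So 264 ≤ x < 266; integers 264 through 265: 2 values.

2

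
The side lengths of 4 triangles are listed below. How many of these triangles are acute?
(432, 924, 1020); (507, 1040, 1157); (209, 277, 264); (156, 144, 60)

1

(432,924,1020): 432²+924² = 1040400 = 1020² → right
(507,1040,1157): 507²+1040² = 1338649 = 1157² → right
(209,277,264): 209²+264² = 113377 > 76729 = 277² → acute
(156,144,60): 60²+144² = 24336 = 156² → right
1 of the 4 is acute.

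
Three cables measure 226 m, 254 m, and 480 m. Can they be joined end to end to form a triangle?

The two shorter sides sum to 480, exactly equal to the longest side 480.
That gives only a degenerate (flat) triangle — the inequality must be strict.

No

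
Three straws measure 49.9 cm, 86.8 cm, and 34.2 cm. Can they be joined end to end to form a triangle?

No

The longest side is 86.8, but the other two sum to only 84.1.
84.1 < 86.8, so the triangle inequality fails.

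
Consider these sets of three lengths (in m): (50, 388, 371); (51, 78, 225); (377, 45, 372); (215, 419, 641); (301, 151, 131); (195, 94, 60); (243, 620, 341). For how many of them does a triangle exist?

(50,371,388): 50+371 > 388 → valid
(51,78,225): 51+78 ≤ 225 → not valid
(45,372,377): 45+372 > 377 → valid
(215,419,641): 215+419 ≤ 641 → not valid
(131,151,301): 131+151 ≤ 301 → not valid
(60,94,195): 60+94 ≤ 195 → not valid
(243,341,620): 243+341 ≤ 620 → not valid
2 of the 7 triples form a triangle.

2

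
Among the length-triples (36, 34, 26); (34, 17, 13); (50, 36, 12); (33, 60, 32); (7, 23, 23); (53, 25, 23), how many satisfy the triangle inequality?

3

(26,34,36): 26+34 > 36 → valid
(13,17,34): 13+17 ≤ 34 → not valid
(12,36,50): 12+36 ≤ 50 → not valid
(32,33,60): 32+33 > 60 → valid
(7,23,23): 7+23 > 23 → valid
(23,25,53): 23+25 ≤ 53 → not valid
3 of the 6 triples form a triangle.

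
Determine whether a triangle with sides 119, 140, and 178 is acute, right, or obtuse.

acute

Compare the square of the longest side to the sum of squares of the other two: 119² + 140² = 33761 > 31684 = 178².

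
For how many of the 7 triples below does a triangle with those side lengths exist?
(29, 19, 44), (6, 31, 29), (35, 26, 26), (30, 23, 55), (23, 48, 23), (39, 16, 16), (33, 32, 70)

3

(19,29,44): 19+29 > 44 → valid
(6,29,31): 6+29 > 31 → valid
(26,26,35): 26+26 > 35 → valid
(23,30,55): 23+30 ≤ 55 → not valid
(23,23,48): 23+23 ≤ 48 → not valid
(16,16,39): 16+16 ≤ 39 → not valid
(32,33,70): 32+33 ≤ 70 → not valid
3 of the 7 triples form a triangle.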